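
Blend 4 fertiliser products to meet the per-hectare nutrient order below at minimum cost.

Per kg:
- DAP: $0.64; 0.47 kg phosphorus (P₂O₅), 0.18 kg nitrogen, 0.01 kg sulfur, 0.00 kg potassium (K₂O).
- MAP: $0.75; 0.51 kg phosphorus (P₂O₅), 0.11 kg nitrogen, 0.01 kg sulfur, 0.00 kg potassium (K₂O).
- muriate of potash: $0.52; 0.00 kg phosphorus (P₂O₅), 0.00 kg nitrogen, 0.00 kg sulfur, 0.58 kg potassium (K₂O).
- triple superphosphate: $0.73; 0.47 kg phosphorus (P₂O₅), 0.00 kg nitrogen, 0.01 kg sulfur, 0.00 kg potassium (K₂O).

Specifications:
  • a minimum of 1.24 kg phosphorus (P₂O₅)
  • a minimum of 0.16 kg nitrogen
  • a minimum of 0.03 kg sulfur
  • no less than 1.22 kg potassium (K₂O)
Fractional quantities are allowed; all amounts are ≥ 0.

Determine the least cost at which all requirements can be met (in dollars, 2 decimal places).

Set it up as a linear program. Let x1 = kg of DAP, x2 = kg of MAP, x3 = kg of muriate of potash, x4 = kg of triple superphosphate.
min 0.64x1 + 0.75x2 + 0.52x3 + 0.73x4 s.t.:
  0.47x1 + 0.51x2 + 0.47x4 ≥ 1.24   (phosphorus (P₂O₅))
  0.18x1 + 0.11x2 ≥ 0.16   (nitrogen)
  0.01x1 + 0.01x2 + 0.01x4 ≥ 0.03   (sulfur)
  0.58x3 ≥ 1.22   (potassium (K₂O))
  x1, x2, x3, x4 ≥ 0.
The cheapest feasible vertex uses only DAP, muriate of potash; MAP, triple superphosphate are not used. There the sulfur and potassium (K₂O) constraints are tight.
Solving gives x1 = 3, x3 = 2.103.
Cost = 0.64·3 + 0.52·2.103 = 3.0136.

$3.01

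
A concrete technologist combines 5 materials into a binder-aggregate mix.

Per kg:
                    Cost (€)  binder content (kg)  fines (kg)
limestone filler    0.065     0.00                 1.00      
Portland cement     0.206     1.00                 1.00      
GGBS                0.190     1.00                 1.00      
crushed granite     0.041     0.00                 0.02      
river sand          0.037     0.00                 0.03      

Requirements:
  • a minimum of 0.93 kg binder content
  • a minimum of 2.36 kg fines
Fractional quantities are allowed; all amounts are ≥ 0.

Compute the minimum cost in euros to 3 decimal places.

€0.270

Let x1 = kg of limestone filler, x2 = kg of Portland cement, x3 = kg of GGBS, x4 = kg of crushed granite, x5 = kg of river sand.
min 0.065x1 + 0.206x2 + 0.19x3 + 0.041x4 + 0.037x5 with:
  1x2 + 1x3 ≥ 0.93   (binder content)
  1x1 + 1x2 + 1x3 + 0.02x4 + 0.03x5 ≥ 2.36   (fines)
  x1, x2, x3, x4, x5 ≥ 0.
At the optimum only limestone filler, GGBS are positive (Portland cement, crushed granite, river sand = 0). There the binder content and fines constraints are tight.
Solving gives x1 = 1.43, x3 = 0.93.
Total cost: 0.065·1.43 + 0.19·0.93 = 0.26965.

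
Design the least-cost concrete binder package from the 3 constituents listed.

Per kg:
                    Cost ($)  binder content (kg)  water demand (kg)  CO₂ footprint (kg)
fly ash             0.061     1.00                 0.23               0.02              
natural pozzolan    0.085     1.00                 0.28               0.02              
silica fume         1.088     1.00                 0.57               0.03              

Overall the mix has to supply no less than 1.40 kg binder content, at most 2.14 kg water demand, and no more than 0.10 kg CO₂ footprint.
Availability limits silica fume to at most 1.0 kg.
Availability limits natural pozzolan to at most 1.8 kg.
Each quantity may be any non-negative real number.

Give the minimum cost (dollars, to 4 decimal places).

This is a linear program. Let x1 = kg of fly ash, x2 = kg of natural pozzolan, x3 = kg of silica fume.
min 0.061x1 + 0.085x2 + 1.088x3 subject to:
  1x1 + 1x2 + 1x3 ≥ 1.4   (binder content)
  0.23x1 + 0.28x2 + 0.57x3 ≤ 2.14   (water demand)
  0.02x1 + 0.02x2 + 0.03x3 ≤ 0.1   (CO₂ footprint)
  x3 ≤ 1
  x2 ≤ 1.8
  x1, x2, x3 ≥ 0.
At the optimum only fly ash is positive (natural pozzolan, silica fume = 0). There the binder content constraint is tight.
That vertex is x1 = 1.4.
Total cost: 0.061·1.4 = 0.085400.

$0.0854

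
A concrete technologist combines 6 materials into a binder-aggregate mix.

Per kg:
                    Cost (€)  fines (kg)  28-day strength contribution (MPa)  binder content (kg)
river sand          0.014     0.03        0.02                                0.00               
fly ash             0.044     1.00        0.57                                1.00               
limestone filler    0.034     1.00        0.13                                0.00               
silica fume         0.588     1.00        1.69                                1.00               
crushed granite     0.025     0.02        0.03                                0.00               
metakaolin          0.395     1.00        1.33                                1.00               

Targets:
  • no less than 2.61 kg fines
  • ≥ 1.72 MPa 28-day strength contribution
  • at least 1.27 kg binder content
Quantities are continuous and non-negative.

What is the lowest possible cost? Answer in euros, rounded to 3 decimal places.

Treat it as an LP. Let x1 = kg of river sand, x2 = kg of fly ash, x3 = kg of limestone filler, x4 = kg of silica fume, x5 = kg of crushed granite, x6 = kg of metakaolin.
min 0.014x1 + 0.044x2 + 0.034x3 + 0.588x4 + 0.025x5 + 0.395x6 with:
  0.03x1 + 1x2 + 1x3 + 1x4 + 0.02x5 + 1x6 ≥ 2.61   (fines)
  0.02x1 + 0.57x2 + 0.13x3 + 1.69x4 + 0.03x5 + 1.33x6 ≥ 1.72   (28-day strength contribution)
  1x2 + 1x4 + 1x6 ≥ 1.27   (binder content)
  x1, x2, x3, x4, x5, x6 ≥ 0.
The cheapest feasible vertex uses only fly ash; river sand, limestone filler, silica fume, crushed granite, metakaolin are not used. There the 28-day strength contribution constraint is tight.
Solving gives x2 = 3.018.
Objective = 0.044·3.018 = 0.13279.

€0.133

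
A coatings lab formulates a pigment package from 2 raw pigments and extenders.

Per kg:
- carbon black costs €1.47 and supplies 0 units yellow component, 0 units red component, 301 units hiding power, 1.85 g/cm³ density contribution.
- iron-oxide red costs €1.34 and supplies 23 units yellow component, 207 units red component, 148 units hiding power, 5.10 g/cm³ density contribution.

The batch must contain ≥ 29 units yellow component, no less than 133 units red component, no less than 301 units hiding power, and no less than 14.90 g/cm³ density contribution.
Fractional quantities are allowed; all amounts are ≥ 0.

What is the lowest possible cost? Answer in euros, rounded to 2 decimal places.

Let x1 = kg of carbon black, x2 = kg of iron-oxide red.
min 1.47x1 + 1.34x2 with:
  23x2 ≥ 29   (yellow component)
  207x2 ≥ 133   (red component)
  301x1 + 148x2 ≥ 301   (hiding power)
  1.85x1 + 5.1x2 ≥ 14.9   (density contribution)
  x1, x2 ≥ 0.
The cheapest feasible vertex uses only iron-oxide red; carbon black is not used. The density contribution requirement is met with equality.
That vertex is x2 = 2.9216.
Cost = 1.34·2.9216 = 3.9149.

€3.91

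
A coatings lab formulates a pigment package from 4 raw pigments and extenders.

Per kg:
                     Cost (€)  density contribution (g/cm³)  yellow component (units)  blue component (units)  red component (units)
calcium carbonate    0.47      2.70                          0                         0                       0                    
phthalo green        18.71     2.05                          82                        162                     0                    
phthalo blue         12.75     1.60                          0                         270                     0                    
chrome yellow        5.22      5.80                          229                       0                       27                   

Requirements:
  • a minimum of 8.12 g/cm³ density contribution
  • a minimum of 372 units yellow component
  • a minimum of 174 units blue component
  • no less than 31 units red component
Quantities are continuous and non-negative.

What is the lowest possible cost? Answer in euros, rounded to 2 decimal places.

€16.70

Set it up as a linear program. Let x1 = kg of calcium carbonate, x2 = kg of phthalo green, x3 = kg of phthalo blue, x4 = kg of chrome yellow.
min 0.47x1 + 18.71x2 + 12.75x3 + 5.22x4 with:
  2.7x1 + 2.05x2 + 1.6x3 + 5.8x4 ≥ 8.12   (density contribution)
  82x2 + 229x4 ≥ 372   (yellow component)
  162x2 + 270x3 ≥ 174   (blue component)
  27x4 ≥ 31   (red component)
  x1, x2, x3, x4 ≥ 0.
The optimal basis is {phthalo blue, chrome yellow}; calcium carbonate, phthalo green drop out. Binding constraints: yellow component and blue component.
So phthalo blue = 0.64444 kg, chrome yellow = 1.6245 kg.
Objective = 12.75·0.64444 + 5.22·1.6245 = 16.6965.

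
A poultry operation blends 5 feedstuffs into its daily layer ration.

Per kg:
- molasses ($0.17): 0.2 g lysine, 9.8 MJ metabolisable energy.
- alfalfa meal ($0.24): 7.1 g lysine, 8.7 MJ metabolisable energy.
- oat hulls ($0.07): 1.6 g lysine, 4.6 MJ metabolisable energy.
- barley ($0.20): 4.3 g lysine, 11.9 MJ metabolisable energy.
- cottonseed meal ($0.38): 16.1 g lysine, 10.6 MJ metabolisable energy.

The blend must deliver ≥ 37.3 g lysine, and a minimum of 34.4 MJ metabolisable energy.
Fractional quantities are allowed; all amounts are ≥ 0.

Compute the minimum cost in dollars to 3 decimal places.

$0.970

Let x1 = kg of molasses, x2 = kg of alfalfa meal, x3 = kg of oat hulls, x4 = kg of barley, x5 = kg of cottonseed meal.
Minimize 0.17x1 + 0.24x2 + 0.07x3 + 0.2x4 + 0.38x5 with:
  0.2x1 + 7.1x2 + 1.6x3 + 4.3x4 + 16.1x5 ≥ 37.3   (lysine)
  9.8x1 + 8.7x2 + 4.6x3 + 11.9x4 + 10.6x5 ≥ 34.4   (metabolisable energy)
  x1, x2, x3, x4, x5 ≥ 0.
The cheapest feasible vertex uses only oat hulls, cottonseed meal; molasses, alfalfa meal, barley are not used. Binding constraints: lysine and metabolisable energy.
Solving gives x3 = 2.775, x5 = 2.041.
Total cost: 0.07·2.775 + 0.38·2.041 = 0.96983.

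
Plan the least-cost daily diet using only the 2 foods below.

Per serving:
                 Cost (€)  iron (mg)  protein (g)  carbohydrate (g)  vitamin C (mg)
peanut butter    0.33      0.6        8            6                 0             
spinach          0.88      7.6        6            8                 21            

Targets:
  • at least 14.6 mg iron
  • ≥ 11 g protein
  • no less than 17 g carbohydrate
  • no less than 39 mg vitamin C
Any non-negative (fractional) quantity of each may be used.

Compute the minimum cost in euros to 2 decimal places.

Let x1 = servings of peanut butter, x2 = servings of spinach.
Minimise 0.33x1 + 0.88x2 with:
  0.6x1 + 7.6x2 ≥ 14.6   (iron)
  8x1 + 6x2 ≥ 11   (protein)
  6x1 + 8x2 ≥ 17   (carbohydrate)
  21x2 ≥ 39   (vitamin C)
  x1, x2 ≥ 0.
Both inputs are positive at the optimum. The iron and carbohydrate requirements are met with equality.
Optimal quantities: peanut butter = 0.3039 servings, spinach = 1.897 servings.
Cost = 0.33·0.3039 + 0.88·1.897 = 1.7696.

€1.77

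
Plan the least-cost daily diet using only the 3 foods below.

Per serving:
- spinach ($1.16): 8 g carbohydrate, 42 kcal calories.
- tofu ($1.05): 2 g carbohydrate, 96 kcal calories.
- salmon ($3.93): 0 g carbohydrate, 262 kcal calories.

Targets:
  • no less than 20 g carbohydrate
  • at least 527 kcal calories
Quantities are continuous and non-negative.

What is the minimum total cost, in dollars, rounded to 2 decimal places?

This is a linear program. Let x1 = servings of spinach, x2 = servings of tofu, x3 = servings of salmon.
min 1.16x1 + 1.05x2 + 3.93x3 subject to:
  8x1 + 2x2 ≥ 20   (carbohydrate)
  42x1 + 96x2 + 262x3 ≥ 527   (calories)
  x1, x2, x3 ≥ 0.
The cheapest feasible vertex uses only spinach, tofu; salmon is not used. Binding constraints: carbohydrate and calories.
That vertex is x1 = 1.266, x2 = 4.936.
Total cost: 1.16·1.266 + 1.05·4.936 = 6.6514.

$6.65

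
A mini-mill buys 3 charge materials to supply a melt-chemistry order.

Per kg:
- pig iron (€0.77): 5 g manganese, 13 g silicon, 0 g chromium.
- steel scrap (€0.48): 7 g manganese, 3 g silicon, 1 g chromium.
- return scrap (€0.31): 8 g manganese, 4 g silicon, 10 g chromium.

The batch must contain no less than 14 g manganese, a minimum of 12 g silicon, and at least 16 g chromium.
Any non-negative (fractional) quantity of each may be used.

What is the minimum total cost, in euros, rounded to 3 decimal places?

€0.828

Let x1 = kg of pig iron, x2 = kg of steel scrap, x3 = kg of return scrap.
Minimise 0.77x1 + 0.48x2 + 0.31x3 with:
  5x1 + 7x2 + 8x3 ≥ 14   (manganese)
  13x1 + 3x2 + 4x3 ≥ 12   (silicon)
  1x2 + 10x3 ≥ 16   (chromium)
  x1, x2, x3 ≥ 0.
The minimum-cost mix takes nothing from steel scrap — only pig iron, return scrap. Binding constraints: silicon and chromium.
That vertex is x1 = 0.4308, x3 = 1.6.
Cost = 0.77·0.4308 + 0.31·1.6 = 0.82772.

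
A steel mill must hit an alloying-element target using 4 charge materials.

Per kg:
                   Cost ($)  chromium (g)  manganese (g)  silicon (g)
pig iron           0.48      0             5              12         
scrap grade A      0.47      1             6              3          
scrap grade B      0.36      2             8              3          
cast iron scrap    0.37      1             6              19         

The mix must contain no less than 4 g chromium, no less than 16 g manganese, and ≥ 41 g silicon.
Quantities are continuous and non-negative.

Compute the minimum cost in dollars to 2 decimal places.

Treat it as an LP. Let x1 = kg of pig iron, x2 = kg of scrap grade A, x3 = kg of scrap grade B, x4 = kg of cast iron scrap.
min 0.48x1 + 0.47x2 + 0.36x3 + 0.37x4 with:
  1x2 + 2x3 + 1x4 ≥ 4   (chromium)
  5x1 + 6x2 + 8x3 + 6x4 ≥ 16   (manganese)
  12x1 + 3x2 + 3x3 + 19x4 ≥ 41   (silicon)
  x1, x2, x3, x4 ≥ 0.
The minimum-cost mix takes nothing from pig iron, scrap grade A — only scrap grade B, cast iron scrap. There the chromium and silicon constraints are tight.
Solving gives x3 = 1, x4 = 2.
Objective = 0.36·1 + 0.37·2 = 1.1000.

$1.10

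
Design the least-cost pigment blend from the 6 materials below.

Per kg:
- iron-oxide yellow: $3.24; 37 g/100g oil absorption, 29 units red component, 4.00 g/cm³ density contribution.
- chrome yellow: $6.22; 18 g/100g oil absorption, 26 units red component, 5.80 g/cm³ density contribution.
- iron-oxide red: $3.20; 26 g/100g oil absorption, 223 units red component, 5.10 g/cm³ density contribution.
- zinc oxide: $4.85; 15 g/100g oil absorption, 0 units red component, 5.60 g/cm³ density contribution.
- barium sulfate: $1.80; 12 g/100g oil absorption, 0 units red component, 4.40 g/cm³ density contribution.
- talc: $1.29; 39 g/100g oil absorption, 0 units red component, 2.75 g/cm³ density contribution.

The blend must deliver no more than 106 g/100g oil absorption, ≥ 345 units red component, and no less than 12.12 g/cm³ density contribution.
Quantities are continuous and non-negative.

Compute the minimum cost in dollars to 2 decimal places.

$6.68

Let x1 = kg of iron-oxide yellow, x2 = kg of chrome yellow, x3 = kg of iron-oxide red, x4 = kg of zinc oxide, x5 = kg of barium sulfate, x6 = kg of talc.
Minimise 3.24x1 + 6.22x2 + 3.2x3 + 4.85x4 + 1.8x5 + 1.29x6 with:
  37x1 + 18x2 + 26x3 + 15x4 + 12x5 + 39x6 ≤ 106   (oil absorption)
  29x1 + 26x2 + 223x3 ≥ 345   (red component)
  4x1 + 5.8x2 + 5.1x3 + 5.6x4 + 4.4x5 + 2.75x6 ≥ 12.12   (density contribution)
  x1, x2, x3, x4, x5, x6 ≥ 0.
The minimum-cost mix takes nothing from iron-oxide yellow, chrome yellow, zinc oxide, talc — only iron-oxide red, barium sulfate. The red component and density contribution requirements are met with equality.
That vertex is x3 = 1.547, x5 = 0.9613.
Objective = 3.2·1.547 + 1.8·0.9613 = 6.6807.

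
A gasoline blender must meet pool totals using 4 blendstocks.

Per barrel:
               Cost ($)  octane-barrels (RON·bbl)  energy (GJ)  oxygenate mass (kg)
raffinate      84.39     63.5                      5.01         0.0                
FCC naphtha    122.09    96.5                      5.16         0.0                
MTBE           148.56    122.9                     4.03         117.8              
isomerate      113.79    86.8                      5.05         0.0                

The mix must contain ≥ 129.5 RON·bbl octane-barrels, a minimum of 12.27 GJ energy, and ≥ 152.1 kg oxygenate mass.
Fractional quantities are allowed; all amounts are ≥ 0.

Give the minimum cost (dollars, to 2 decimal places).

$310.85

This is a linear program. Let x1 = barrels of raffinate, x2 = barrels of FCC naphtha, x3 = barrels of MTBE, x4 = barrels of isomerate.
min 84.39x1 + 122.09x2 + 148.56x3 + 113.79x4 subject to:
  63.5x1 + 96.5x2 + 122.9x3 + 86.8x4 ≥ 129.5   (octane-barrels)
  5.01x1 + 5.16x2 + 4.03x3 + 5.05x4 ≥ 12.27   (energy)
  117.8x3 ≥ 152.1   (oxygenate mass)
  x1, x2, x3, x4 ≥ 0.
The optimal basis is {raffinate, MTBE}; FCC naphtha, isomerate drop out. The energy and oxygenate mass requirements are met with equality.
So raffinate = 1.4105 barrels, MTBE = 1.2912 barrels.
Objective = 84.39·1.4105 + 148.56·1.2912 = 310.8528.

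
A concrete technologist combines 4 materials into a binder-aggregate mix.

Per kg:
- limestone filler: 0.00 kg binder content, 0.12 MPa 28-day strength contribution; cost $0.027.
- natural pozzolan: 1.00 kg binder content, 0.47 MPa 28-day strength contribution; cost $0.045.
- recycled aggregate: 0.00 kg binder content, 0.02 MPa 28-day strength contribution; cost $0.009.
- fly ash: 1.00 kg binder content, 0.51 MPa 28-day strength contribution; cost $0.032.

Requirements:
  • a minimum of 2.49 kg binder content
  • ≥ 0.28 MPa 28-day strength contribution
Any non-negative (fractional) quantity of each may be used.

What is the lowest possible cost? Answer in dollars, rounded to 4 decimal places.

Let x1 = kg of limestone filler, x2 = kg of natural pozzolan, x3 = kg of recycled aggregate, x4 = kg of fly ash.
min 0.027x1 + 0.045x2 + 0.009x3 + 0.032x4 s.t.:
  1x2 + 1x4 ≥ 2.49   (binder content)
  0.12x1 + 0.47x2 + 0.02x3 + 0.51x4 ≥ 0.28   (28-day strength contribution)
  x1, x2, x3, x4 ≥ 0.
The cheapest feasible vertex uses only fly ash; limestone filler, natural pozzolan, recycled aggregate are not used. The binder content requirement is met with equality.
Optimal quantities: fly ash = 2.49 kg.
Total cost: 0.032·2.49 = 0.079680.

$0.0797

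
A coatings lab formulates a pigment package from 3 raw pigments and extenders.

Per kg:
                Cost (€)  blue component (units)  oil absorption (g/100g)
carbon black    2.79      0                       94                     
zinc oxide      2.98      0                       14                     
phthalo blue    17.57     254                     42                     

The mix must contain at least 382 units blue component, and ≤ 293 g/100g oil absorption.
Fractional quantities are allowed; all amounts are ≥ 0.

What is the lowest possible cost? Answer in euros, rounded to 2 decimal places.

Treat it as an LP. Let x1 = kg of carbon black, x2 = kg of zinc oxide, x3 = kg of phthalo blue.
Minimize 2.79x1 + 2.98x2 + 17.57x3 s.t.:
  254x3 ≥ 382   (blue component)
  94x1 + 14x2 + 42x3 ≤ 293   (oil absorption)
  x1, x2, x3 ≥ 0.
The optimal basis is {phthalo blue}; carbon black, zinc oxide drop out. There the blue component constraint is tight.
So phthalo blue = 1.5039 kg.
Cost = 17.57·1.5039 = 26.4235.

€26.42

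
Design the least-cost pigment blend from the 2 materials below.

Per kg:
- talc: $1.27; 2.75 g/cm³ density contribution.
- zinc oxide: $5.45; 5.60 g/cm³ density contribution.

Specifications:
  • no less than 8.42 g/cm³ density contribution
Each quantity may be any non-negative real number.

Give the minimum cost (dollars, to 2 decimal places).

$3.89

Let x1 = kg of talc, x2 = kg of zinc oxide.
Minimize 1.27x1 + 5.45x2 s.t.:
  2.75x1 + 5.6x2 ≥ 8.42   (density contribution)
  x1, x2 ≥ 0.
The minimum-cost mix takes nothing from zinc oxide — only talc. The density contribution requirement is met with equality.
Solving gives x1 = 3.062.
Total cost: 1.27·3.062 = 3.8887.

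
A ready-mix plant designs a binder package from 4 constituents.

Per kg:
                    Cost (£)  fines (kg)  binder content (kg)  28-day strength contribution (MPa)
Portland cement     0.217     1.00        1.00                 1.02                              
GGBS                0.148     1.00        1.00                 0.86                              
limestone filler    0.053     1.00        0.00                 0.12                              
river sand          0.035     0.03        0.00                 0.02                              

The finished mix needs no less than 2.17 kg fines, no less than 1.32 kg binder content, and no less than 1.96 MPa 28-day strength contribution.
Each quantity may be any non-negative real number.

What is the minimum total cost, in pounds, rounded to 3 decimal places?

£0.337

Treat it as an LP. Let x1 = kg of Portland cement, x2 = kg of GGBS, x3 = kg of limestone filler, x4 = kg of river sand.
Minimize 0.217x1 + 0.148x2 + 0.053x3 + 0.035x4 with:
  1x1 + 1x2 + 1x3 + 0.03x4 ≥ 2.17   (fines)
  1x1 + 1x2 ≥ 1.32   (binder content)
  1.02x1 + 0.86x2 + 0.12x3 + 0.02x4 ≥ 1.96   (28-day strength contribution)
  x1, x2, x3, x4 ≥ 0.
At the optimum only GGBS is positive (Portland cement, limestone filler, river sand = 0). The 28-day strength contribution requirement is met with equality.
Optimal quantities: GGBS = 2.279 kg.
Hence cost = 0.148·2.279 = £0.33729.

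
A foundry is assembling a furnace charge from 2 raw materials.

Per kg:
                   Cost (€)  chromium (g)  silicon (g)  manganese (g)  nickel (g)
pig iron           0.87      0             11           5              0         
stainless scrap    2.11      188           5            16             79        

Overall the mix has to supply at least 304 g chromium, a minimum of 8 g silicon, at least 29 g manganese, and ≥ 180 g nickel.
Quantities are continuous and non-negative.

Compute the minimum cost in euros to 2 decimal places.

€4.81

Let x1 = kg of pig iron, x2 = kg of stainless scrap.
min 0.87x1 + 2.11x2 subject to:
  188x2 ≥ 304   (chromium)
  11x1 + 5x2 ≥ 8   (silicon)
  5x1 + 16x2 ≥ 29   (manganese)
  79x2 ≥ 180   (nickel)
  x1, x2 ≥ 0.
The optimal basis is {stainless scrap}; pig iron drops out. There the nickel constraint is tight.
That vertex is x2 = 2.278.
Cost = 2.11·2.278 = 4.8066.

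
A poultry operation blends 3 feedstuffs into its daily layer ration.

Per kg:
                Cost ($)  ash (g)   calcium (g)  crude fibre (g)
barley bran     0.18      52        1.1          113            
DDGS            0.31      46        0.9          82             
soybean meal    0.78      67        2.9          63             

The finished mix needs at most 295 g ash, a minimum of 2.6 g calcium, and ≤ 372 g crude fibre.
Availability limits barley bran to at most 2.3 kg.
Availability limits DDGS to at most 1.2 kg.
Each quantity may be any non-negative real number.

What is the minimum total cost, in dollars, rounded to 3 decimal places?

This is a linear program. Let x1 = kg of barley bran, x2 = kg of DDGS, x3 = kg of soybean meal.
min 0.18x1 + 0.31x2 + 0.78x3 subject to:
  52x1 + 46x2 + 67x3 ≤ 295   (ash)
  1.1x1 + 0.9x2 + 2.9x3 ≥ 2.6   (calcium)
  113x1 + 82x2 + 63x3 ≤ 372   (crude fibre)
  x1 ≤ 2.3
  x2 ≤ 1.2
  x1, x2, x3 ≥ 0.
At the optimum only barley bran, soybean meal are positive (DDGS = 0). Binding constraints: calcium and the barley bran cap.
Solving gives x1 = 2.3, x3 = 0.02414.
Hence cost = 0.18·2.3 + 0.78·0.02414 = $0.43283.

$0.433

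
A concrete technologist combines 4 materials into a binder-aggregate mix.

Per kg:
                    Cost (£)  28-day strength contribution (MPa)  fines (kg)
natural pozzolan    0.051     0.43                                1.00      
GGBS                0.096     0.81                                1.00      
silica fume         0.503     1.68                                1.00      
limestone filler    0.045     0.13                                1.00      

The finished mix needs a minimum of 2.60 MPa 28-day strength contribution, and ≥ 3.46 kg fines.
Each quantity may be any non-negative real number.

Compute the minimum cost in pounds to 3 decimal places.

This is a linear program. Let x1 = kg of natural pozzolan, x2 = kg of GGBS, x3 = kg of silica fume, x4 = kg of limestone filler.
Minimise 0.051x1 + 0.096x2 + 0.503x3 + 0.045x4 with:
  0.43x1 + 0.81x2 + 1.68x3 + 0.13x4 ≥ 2.6   (28-day strength contribution)
  1x1 + 1x2 + 1x3 + 1x4 ≥ 3.46   (fines)
  x1, x2, x3, x4 ≥ 0.
The cheapest feasible vertex uses only natural pozzolan, GGBS; silica fume, limestone filler are not used. The 28-day strength contribution and fines requirements are met with equality.
Optimal quantities: natural pozzolan = 0.5332 kg, GGBS = 2.927 kg.
Objective = 0.051·0.5332 + 0.096·2.927 = 0.30819.

£0.308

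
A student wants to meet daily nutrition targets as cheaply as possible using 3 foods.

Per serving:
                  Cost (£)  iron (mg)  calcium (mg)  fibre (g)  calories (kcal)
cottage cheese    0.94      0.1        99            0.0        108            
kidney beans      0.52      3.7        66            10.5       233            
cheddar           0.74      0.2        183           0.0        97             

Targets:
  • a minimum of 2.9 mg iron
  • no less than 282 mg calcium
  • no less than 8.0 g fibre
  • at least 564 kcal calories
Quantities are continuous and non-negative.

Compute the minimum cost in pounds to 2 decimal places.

Set it up as a linear program. Let x1 = servings of cottage cheese, x2 = servings of kidney beans, x3 = servings of cheddar.
min 0.94x1 + 0.52x2 + 0.74x3 subject to:
  0.1x1 + 3.7x2 + 0.2x3 ≥ 2.9   (iron)
  99x1 + 66x2 + 183x3 ≥ 282   (calcium)
  10.5x2 ≥ 8   (fibre)
  108x1 + 233x2 + 97x3 ≥ 564   (calories)
  x1, x2, x3 ≥ 0.
The minimum-cost mix takes nothing from cottage cheese — only kidney beans, cheddar. There the calcium and calories constraints are tight.
Solving gives x2 = 2.093, x3 = 0.786.
Total cost: 0.52·2.093 + 0.74·0.786 = 1.6700.

£1.67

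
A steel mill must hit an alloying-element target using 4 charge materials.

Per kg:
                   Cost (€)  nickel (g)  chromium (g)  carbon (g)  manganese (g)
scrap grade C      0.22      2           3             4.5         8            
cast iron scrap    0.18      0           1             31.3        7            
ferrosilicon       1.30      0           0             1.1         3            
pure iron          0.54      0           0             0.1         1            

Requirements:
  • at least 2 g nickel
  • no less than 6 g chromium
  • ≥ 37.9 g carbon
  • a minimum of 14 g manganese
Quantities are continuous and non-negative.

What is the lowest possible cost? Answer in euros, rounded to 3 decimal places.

This is a linear program. Let x1 = kg of scrap grade C, x2 = kg of cast iron scrap, x3 = kg of ferrosilicon, x4 = kg of pure iron.
min 0.22x1 + 0.18x2 + 1.3x3 + 0.54x4 subject to:
  2x1 ≥ 2   (nickel)
  3x1 + 1x2 ≥ 6   (chromium)
  4.5x1 + 31.3x2 + 1.1x3 + 0.1x4 ≥ 37.9   (carbon)
  8x1 + 7x2 + 3x3 + 1x4 ≥ 14   (manganese)
  x1, x2, x3, x4 ≥ 0.
At the optimum only scrap grade C, cast iron scrap are positive (ferrosilicon, pure iron = 0). Binding constraints: chromium and carbon.
So scrap grade C = 1.6767 kg, cast iron scrap = 0.9698 kg.
Hence cost = 0.22·1.6767 + 0.18·0.9698 = €0.54344.

€0.543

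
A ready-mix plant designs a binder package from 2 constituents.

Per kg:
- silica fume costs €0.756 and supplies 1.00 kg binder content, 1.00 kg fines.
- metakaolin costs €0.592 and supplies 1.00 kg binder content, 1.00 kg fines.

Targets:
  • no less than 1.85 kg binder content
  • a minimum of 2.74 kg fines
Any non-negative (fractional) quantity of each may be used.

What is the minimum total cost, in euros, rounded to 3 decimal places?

Treat it as an LP. Let x1 = kg of silica fume, x2 = kg of metakaolin.
Minimise 0.756x1 + 0.592x2 with:
  1x1 + 1x2 ≥ 1.85   (binder content)
  1x1 + 1x2 ≥ 2.74   (fines)
  x1, x2 ≥ 0.
The cheapest feasible vertex uses only metakaolin; silica fume is not used. Binding constraint: fines.
So metakaolin = 2.74 kg.
Objective = 0.592·2.74 = 1.62208.

€1.622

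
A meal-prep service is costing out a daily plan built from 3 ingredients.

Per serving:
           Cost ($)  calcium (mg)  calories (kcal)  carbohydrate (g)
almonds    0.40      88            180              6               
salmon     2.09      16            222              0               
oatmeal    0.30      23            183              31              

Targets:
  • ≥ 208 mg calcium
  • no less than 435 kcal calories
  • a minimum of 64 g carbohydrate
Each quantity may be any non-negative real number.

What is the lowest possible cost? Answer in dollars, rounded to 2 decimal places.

$1.28

This is a linear program. Let x1 = servings of almonds, x2 = servings of salmon, x3 = servings of oatmeal.
Minimise 0.4x1 + 2.09x2 + 0.3x3 with:
  88x1 + 16x2 + 23x3 ≥ 208   (calcium)
  180x1 + 222x2 + 183x3 ≥ 435   (calories)
  6x1 + 31x3 ≥ 64   (carbohydrate)
  x1, x2, x3 ≥ 0.
At the optimum only almonds, oatmeal are positive (salmon = 0). Binding constraints: calcium and carbohydrate.
Optimal quantities: almonds = 1.921 servings, oatmeal = 1.693 servings.
Objective = 0.4·1.921 + 0.3·1.693 = 1.2763.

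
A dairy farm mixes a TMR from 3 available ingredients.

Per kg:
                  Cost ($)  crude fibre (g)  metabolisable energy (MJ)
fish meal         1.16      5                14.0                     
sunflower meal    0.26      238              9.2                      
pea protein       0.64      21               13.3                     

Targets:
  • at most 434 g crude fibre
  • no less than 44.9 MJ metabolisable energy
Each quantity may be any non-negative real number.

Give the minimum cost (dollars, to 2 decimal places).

$1.86

Treat it as an LP. Let x1 = kg of fish meal, x2 = kg of sunflower meal, x3 = kg of pea protein.
Minimize 1.16x1 + 0.26x2 + 0.64x3 s.t.:
  5x1 + 238x2 + 21x3 ≤ 434   (crude fibre)
  14x1 + 9.2x2 + 13.3x3 ≥ 44.9   (metabolisable energy)
  x1, x2, x3 ≥ 0.
The cheapest feasible vertex uses only sunflower meal, pea protein; fish meal is not used. The crude fibre and metabolisable energy requirements are met with equality.
Optimal quantities: sunflower meal = 1.625 kg, pea protein = 2.252 kg.
Hence cost = 0.26·1.625 + 0.64·2.252 = $1.8638.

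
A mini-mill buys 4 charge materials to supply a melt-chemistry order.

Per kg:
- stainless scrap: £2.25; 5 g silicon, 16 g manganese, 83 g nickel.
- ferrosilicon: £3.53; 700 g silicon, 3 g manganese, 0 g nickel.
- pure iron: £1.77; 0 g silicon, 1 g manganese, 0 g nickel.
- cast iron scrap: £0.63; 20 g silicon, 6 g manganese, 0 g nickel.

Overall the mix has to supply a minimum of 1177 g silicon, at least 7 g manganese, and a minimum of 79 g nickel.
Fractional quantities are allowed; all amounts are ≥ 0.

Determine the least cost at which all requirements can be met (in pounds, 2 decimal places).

Let x1 = kg of stainless scrap, x2 = kg of ferrosilicon, x3 = kg of pure iron, x4 = kg of cast iron scrap.
Minimise 2.25x1 + 3.53x2 + 1.77x3 + 0.63x4 with:
  5x1 + 700x2 + 20x4 ≥ 1177   (silicon)
  16x1 + 3x2 + 1x3 + 6x4 ≥ 7   (manganese)
  83x1 ≥ 79   (nickel)
  x1, x2, x3, x4 ≥ 0.
The cheapest feasible vertex uses only stainless scrap, ferrosilicon; pure iron, cast iron scrap are not used. There the silicon and nickel constraints are tight.
Optimal quantities: stainless scrap = 0.9518 kg, ferrosilicon = 1.675 kg.
Total cost: 2.25·0.9518 + 3.53·1.675 = 8.0543.

£8.05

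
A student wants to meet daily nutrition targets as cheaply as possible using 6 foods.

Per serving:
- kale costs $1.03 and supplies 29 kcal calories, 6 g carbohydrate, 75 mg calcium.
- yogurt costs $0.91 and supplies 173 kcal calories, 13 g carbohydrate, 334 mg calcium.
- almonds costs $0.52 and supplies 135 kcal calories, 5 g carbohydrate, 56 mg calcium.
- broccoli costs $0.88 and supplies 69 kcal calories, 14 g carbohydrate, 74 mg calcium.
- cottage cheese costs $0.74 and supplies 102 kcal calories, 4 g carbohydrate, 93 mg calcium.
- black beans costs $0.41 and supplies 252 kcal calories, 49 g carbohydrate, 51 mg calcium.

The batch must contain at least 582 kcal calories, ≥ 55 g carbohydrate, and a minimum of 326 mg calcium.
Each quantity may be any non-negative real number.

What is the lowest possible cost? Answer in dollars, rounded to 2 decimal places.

Let x1 = servings of kale, x2 = servings of yogurt, x3 = servings of almonds, x4 = servings of broccoli, x5 = servings of cottage cheese, x6 = servings of black beans.
Minimize 1.03x1 + 0.91x2 + 0.52x3 + 0.88x4 + 0.74x5 + 0.41x6 with:
  29x1 + 173x2 + 135x3 + 69x4 + 102x5 + 252x6 ≥ 582   (calories)
  6x1 + 13x2 + 5x3 + 14x4 + 4x5 + 49x6 ≥ 55   (carbohydrate)
  75x1 + 334x2 + 56x3 + 74x4 + 93x5 + 51x6 ≥ 326   (calcium)
  x1, x2, x3, x4, x5, x6 ≥ 0.
At the optimum only yogurt, black beans are positive (kale, almonds, broccoli, cottage cheese = 0). Binding constraints: calories and calcium.
Solving gives x2 = 0.6964, x6 = 1.831.
Total cost: 0.91·0.6964 + 0.41·1.831 = 1.3844.

$1.38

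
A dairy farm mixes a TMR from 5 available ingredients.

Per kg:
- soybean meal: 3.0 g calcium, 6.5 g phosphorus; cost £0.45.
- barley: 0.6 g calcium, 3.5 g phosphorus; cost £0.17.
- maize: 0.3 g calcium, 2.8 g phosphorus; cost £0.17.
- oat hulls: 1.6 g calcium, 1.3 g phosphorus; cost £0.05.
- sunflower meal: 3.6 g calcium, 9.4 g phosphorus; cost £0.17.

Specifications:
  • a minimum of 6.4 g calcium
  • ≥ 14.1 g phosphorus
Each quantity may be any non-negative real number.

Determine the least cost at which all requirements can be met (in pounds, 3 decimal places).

Let x1 = kg of soybean meal, x2 = kg of barley, x3 = kg of maize, x4 = kg of oat hulls, x5 = kg of sunflower meal.
min 0.45x1 + 0.17x2 + 0.17x3 + 0.05x4 + 0.17x5 with:
  3x1 + 0.6x2 + 0.3x3 + 1.6x4 + 3.6x5 ≥ 6.4   (calcium)
  6.5x1 + 3.5x2 + 2.8x3 + 1.3x4 + 9.4x5 ≥ 14.1   (phosphorus)
  x1, x2, x3, x4, x5 ≥ 0.
At the optimum only oat hulls, sunflower meal are positive (soybean meal, barley, maize = 0). There the calcium and phosphorus constraints are tight.
That vertex is x4 = 0.9073, x5 = 1.375.
Objective = 0.05·0.9073 + 0.17·1.375 = 0.27912.

£0.279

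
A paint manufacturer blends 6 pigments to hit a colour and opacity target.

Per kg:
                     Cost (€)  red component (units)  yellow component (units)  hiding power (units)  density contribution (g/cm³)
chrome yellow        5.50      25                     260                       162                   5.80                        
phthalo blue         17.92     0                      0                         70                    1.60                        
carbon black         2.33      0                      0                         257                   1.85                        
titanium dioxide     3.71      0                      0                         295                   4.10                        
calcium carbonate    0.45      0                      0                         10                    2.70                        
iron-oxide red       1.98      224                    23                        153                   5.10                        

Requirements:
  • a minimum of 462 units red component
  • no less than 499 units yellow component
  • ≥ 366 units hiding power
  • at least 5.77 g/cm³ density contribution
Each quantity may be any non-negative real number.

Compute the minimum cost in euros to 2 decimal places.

€13.34

Let x1 = kg of chrome yellow, x2 = kg of phthalo blue, x3 = kg of carbon black, x4 = kg of titanium dioxide, x5 = kg of calcium carbonate, x6 = kg of iron-oxide red.
min 5.5x1 + 17.92x2 + 2.33x3 + 3.71x4 + 0.45x5 + 1.98x6 with:
  25x1 + 224x6 ≥ 462   (red component)
  260x1 + 23x6 ≥ 499   (yellow component)
  162x1 + 70x2 + 257x3 + 295x4 + 10x5 + 153x6 ≥ 366   (hiding power)
  5.8x1 + 1.6x2 + 1.85x3 + 4.1x4 + 2.7x5 + 5.1x6 ≥ 5.77   (density contribution)
  x1, x2, x3, x4, x5, x6 ≥ 0.
The minimum-cost mix takes nothing from phthalo blue, carbon black, titanium dioxide, calcium carbonate — only chrome yellow, iron-oxide red. There the red component and yellow component constraints are tight.
So chrome yellow = 1.754 kg, iron-oxide red = 1.867 kg.
Hence cost = 5.5·1.754 + 1.98·1.867 = €13.3437.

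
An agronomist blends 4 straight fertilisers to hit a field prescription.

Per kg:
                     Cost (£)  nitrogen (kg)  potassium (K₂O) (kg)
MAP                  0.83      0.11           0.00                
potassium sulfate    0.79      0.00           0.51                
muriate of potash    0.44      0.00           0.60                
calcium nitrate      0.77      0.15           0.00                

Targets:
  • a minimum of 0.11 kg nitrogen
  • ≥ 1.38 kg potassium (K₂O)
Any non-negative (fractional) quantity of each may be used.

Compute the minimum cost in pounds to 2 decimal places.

Let x1 = kg of MAP, x2 = kg of potassium sulfate, x3 = kg of muriate of potash, x4 = kg of calcium nitrate.
Minimise 0.83x1 + 0.79x2 + 0.44x3 + 0.77x4 subject to:
  0.11x1 + 0.15x4 ≥ 0.11   (nitrogen)
  0.51x2 + 0.6x3 ≥ 1.38   (potassium (K₂O))
  x1, x2, x3, x4 ≥ 0.
The cheapest feasible vertex uses only muriate of potash, calcium nitrate; MAP, potassium sulfate are not used. There the nitrogen and potassium (K₂O) constraints are tight.
That vertex is x3 = 2.3, x4 = 0.7333.
Objective = 0.44·2.3 + 0.77·0.7333 = 1.5766.

£1.58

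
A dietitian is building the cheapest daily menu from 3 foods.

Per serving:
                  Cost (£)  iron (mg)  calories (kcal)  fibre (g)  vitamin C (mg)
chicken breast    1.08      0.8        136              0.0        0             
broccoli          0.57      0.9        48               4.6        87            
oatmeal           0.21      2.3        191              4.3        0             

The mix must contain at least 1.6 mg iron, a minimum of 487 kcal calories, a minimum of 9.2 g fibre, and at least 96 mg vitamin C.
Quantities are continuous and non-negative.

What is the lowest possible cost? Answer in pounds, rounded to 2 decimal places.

£1.11

Treat it as an LP. Let x1 = servings of chicken breast, x2 = servings of broccoli, x3 = servings of oatmeal.
Minimise 1.08x1 + 0.57x2 + 0.21x3 subject to:
  0.8x1 + 0.9x2 + 2.3x3 ≥ 1.6   (iron)
  136x1 + 48x2 + 191x3 ≥ 487   (calories)
  4.6x2 + 4.3x3 ≥ 9.2   (fibre)
  87x2 ≥ 96   (vitamin C)
  x1, x2, x3 ≥ 0.
At the optimum only broccoli, oatmeal are positive (chicken breast = 0). There the calories and vitamin C constraints are tight.
So broccoli = 1.103 servings, oatmeal = 2.272 servings.
Cost = 0.57·1.103 + 0.21·2.272 = 1.1058.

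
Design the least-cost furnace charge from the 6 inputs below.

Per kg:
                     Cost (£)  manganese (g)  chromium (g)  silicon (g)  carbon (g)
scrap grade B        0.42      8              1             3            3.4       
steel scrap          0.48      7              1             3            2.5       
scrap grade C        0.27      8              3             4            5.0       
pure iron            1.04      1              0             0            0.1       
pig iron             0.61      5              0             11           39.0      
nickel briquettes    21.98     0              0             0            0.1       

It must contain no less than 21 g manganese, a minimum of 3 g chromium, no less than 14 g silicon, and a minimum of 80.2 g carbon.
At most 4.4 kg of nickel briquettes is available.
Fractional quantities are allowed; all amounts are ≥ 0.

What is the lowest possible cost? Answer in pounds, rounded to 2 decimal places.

Treat it as an LP. Let x1 = kg of scrap grade B, x2 = kg of steel scrap, x3 = kg of scrap grade C, x4 = kg of pure iron, x5 = kg of pig iron, x6 = kg of nickel briquettes.
Minimise 0.42x1 + 0.48x2 + 0.27x3 + 1.04x4 + 0.61x5 + 21.98x6 s.t.:
  8x1 + 7x2 + 8x3 + 1x4 + 5x5 ≥ 21   (manganese)
  1x1 + 1x2 + 3x3 ≥ 3   (chromium)
  3x1 + 3x2 + 4x3 + 11x5 ≥ 14   (silicon)
  3.4x1 + 2.5x2 + 5x3 + 0.1x4 + 39x5 + 0.1x6 ≥ 80.2   (carbon)
  x6 ≤ 4.4
  x1, x2, x3, x4, x5, x6 ≥ 0.
The cheapest feasible vertex uses only scrap grade C, pig iron; scrap grade B, steel scrap, pure iron, nickel briquettes are not used. The manganese and carbon requirements are met with equality.
Optimal quantities: scrap grade C = 1.456 kg, pig iron = 1.87 kg.
Cost = 0.27·1.456 + 0.61·1.87 = 1.5338.

£1.53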